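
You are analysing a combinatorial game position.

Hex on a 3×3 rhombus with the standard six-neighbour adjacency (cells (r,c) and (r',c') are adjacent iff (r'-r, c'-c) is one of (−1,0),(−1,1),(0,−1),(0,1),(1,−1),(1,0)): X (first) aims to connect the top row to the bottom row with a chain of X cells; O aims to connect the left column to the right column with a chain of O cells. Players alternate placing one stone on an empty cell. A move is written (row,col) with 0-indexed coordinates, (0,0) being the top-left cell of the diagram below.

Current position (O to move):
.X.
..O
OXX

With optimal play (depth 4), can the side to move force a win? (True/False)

p1 O@[.X./..O/OXX]: (0,0)[OX./..O/OXX]-1 (0,2)[.XO/..O/OXX]-1 (1,0)[.X./O.O/OXX]-1 (1,1)[.X./.OO/OXX]+1*
p2 X@[.X./.OO/OXX] terminal -1; root [.X./..O/OXX] d4

O winning at [.X./..O/OXX]: True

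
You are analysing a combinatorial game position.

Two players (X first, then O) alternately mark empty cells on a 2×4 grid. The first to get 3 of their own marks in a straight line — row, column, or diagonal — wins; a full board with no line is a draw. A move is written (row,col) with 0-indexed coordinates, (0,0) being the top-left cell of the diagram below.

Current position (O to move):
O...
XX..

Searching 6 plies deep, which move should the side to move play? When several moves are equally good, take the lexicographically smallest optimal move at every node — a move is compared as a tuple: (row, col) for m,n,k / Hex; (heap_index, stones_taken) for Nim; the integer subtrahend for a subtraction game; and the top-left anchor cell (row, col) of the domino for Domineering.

O's best at [O.../XX..]: (1,2)

p1 O@[O.../XX..]: (0,1)[OO../XX..]-1 (0,2)[O.O./XX..]-1 (0,3)[O..O/XX..]-1 (1,2)[O.../XXO.]+0* (1,3)[O.../XX.O]-1
p2 X@[O.../XXO.]: (0,1)[OX../XXO.]+0* (0,2)[O.X./XXO.]+0 (0,3)[O..X/XXO.]+0 (1,3)[O.../XXOX]+0
p3 O@[OX../XXO.]: (0,2)[OXO./XXO.]+0* (0,3)[OX.O/XXO.]+0 (1,3)[OX../XXOO]+0
p4 X@[OXO./XXO.]: (0,3)[OXOX/XXO.]+0* (1,3)[OXO./XXOX]+0
p5 O@[OXOX/XXO.]: (1,3)[OXOX/XXOO]+0*
p6 X@[OXOX/XXOO] terminal +0; root [O.../XX..] d6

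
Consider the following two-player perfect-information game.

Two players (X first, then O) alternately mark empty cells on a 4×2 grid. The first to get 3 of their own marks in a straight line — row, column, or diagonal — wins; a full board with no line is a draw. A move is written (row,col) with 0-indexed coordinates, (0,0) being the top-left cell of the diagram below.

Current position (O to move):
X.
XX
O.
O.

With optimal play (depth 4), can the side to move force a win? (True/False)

[X./XX/O./O.] O move#1: (0,1):+0/XO/XX/O./O.*, (2,1):+0/X./XX/OO/O., (3,1):+0/X./XX/O./OO
[XO/XX/O./O.] X move#2: (2,1):+0/XO/XX/OX/O.*, (3,1):+0/XO/XX/O./OX
[XO/XX/OX/O.] O move#3: (3,1):+0/XO/XX/OX/OO*
[XO/XX/OX/OO] end (terminal +0, X#4); searched X./XX/O./O. to 4

O winning at [X./XX/O./O.]: False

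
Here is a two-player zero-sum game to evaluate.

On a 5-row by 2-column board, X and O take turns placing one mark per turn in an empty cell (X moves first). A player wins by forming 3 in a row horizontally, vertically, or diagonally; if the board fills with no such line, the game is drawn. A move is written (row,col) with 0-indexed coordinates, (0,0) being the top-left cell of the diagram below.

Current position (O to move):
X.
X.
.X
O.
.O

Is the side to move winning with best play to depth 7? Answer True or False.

[X./X./.X/O./.O] O move#1: (0,1):-1/XO/X./.X/O./.O, (1,1):-1/X./XO/.X/O./.O, (2,0):+0/X./X./OX/O./.O*, (3,1):-1/X./X./.X/OO/.O, (4,0):-1/X./X./.X/O./OO
[X./X./OX/O./.O] X move#2: (0,1):-1/XX/X./OX/O./.O, (1,1):-1/X./XX/OX/O./.O, (3,1):-1/X./X./OX/OX/.O, (4,0):+0/X./X./OX/O./XO*
[X./X./OX/O./XO] O move#3: (0,1):+0/XO/X./OX/O./XO*, (1,1):+0/X./XO/OX/O./XO, (3,1):+0/X./X./OX/OO/XO
[XO/X./OX/O./XO] X move#4: (1,1):+0/XO/XX/OX/O./XO*, (3,1):+0/XO/X./OX/OX/XO
[XO/XX/OX/O./XO] O move#5: (3,1):+0/XO/XX/OX/OO/XO*
[XO/XX/OX/OO/XO] end (terminal +0, X#6); searched X./X./.X/O./.O to 7

O winning at [X./X./.X/O./.O]: False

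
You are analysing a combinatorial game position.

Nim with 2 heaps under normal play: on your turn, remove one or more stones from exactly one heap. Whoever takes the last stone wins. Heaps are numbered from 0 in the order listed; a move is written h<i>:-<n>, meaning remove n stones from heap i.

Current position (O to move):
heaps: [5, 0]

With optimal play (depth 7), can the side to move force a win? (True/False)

O winning at [(5,0)]: True

ply 1, O at (5,0) | h0:-1=-1→(4,0); h0:-2=-1→(3,0); h0:-3=-1→(2,0); h0:-4=-1→(1,0); h0:-5=+1→(0,0)*
ply 2: (0,0) is terminal -1 (X); from (5,0) depth 7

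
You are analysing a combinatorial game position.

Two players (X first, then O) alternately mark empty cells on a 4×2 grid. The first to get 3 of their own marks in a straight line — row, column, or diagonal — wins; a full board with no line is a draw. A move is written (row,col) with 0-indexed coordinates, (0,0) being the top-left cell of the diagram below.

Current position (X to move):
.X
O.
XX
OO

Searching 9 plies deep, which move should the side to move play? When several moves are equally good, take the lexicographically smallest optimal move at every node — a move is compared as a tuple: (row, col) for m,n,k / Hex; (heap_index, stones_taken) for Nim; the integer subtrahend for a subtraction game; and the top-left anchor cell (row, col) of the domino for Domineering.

X's best at [.X/O./XX/OO]: (1,1)

ply 1, X at .X/O./XX/OO | (0,0)=+0→XX/O./XX/OO; (1,1)=+1→.X/OX/XX/OO*
ply 2: .X/OX/XX/OO is terminal -1 (O); from .X/O./XX/OO depth 9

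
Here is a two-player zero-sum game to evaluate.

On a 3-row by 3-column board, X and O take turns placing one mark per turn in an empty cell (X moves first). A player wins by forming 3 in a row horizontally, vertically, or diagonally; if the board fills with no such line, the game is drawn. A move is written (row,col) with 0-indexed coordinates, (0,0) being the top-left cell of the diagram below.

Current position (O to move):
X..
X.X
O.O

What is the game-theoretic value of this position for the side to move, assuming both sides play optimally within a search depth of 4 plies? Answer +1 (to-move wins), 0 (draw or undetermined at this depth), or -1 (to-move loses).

ply 1, O at X../X.X/O.O | (0,1)=-1→XO./X.X/O.O; (0,2)=-1→X.O/X.X/O.O; (1,1)=+1→X../XOX/O.O*; (2,1)=+1→X../X.X/OOO
ply 2, X at X../XOX/O.O | (0,1)=-1→XX./XOX/O.O*; (0,2)=-1→X.X/XOX/O.O; (2,1)=-1→X../XOX/OXO
ply 3, O at XX./XOX/O.O | (0,2)=+1→XXO/XOX/O.O*; (2,1)=+1→XX./XOX/OOO
ply 4: XXO/XOX/O.O is terminal -1 (X); from X../X.X/O.O depth 4

value(X../X.X/O.O, O) = +1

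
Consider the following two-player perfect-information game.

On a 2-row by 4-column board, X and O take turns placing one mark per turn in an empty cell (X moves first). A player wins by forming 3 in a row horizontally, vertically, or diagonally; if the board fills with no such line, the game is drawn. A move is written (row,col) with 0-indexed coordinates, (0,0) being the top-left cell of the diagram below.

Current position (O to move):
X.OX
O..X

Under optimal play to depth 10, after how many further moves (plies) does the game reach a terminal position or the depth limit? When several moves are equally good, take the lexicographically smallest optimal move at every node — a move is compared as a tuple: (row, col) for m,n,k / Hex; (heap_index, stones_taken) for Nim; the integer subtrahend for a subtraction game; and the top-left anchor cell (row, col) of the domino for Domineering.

PV length from [X.OX/O..X]: 3 plies

[X.OX/O..X] O move#1: (0,1):+0/XOOX/O..X*, (1,1):+0/X.OX/OO.X, (1,2):+0/X.OX/O.OX
[XOOX/O..X] X move#2: (1,1):+0/XOOX/OX.X*, (1,2):+0/XOOX/O.XX
[XOOX/OX.X] O move#3: (1,2):+0/XOOX/OXOX*
[XOOX/OXOX] end (terminal +0, X#4); searched X.OX/O..X to 10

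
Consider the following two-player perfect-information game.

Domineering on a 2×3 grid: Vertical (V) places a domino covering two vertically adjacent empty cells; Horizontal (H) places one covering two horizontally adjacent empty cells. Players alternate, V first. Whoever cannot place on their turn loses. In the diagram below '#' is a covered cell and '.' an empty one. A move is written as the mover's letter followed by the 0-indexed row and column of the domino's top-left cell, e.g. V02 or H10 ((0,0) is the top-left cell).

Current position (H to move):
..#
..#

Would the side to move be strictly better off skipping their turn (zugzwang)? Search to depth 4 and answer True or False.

zugzwang(..#/..#, H) = False

ply 1, H at ..#/..# | H00=+1→###/..#*; H10=+1→..#/###
ply 2: ###/..# is terminal -1 (V); from ..#/..# depth 4
suppose H passes — search the same position with V to move:
pass> ply 1, V at ..#/..# | V00=+1→#.#/#.#*; V01=+1→.##/.##
pass> ply 2: #.#/#.# is terminal -1 (H); from ..#/..# depth 4
for H: play +1, pass -1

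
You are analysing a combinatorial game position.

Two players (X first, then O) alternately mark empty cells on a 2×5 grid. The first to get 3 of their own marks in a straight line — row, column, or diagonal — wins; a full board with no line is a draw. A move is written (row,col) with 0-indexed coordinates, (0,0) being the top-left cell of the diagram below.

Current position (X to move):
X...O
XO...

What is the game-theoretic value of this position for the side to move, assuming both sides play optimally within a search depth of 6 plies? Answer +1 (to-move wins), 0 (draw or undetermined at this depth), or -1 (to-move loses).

ply 1, X at X...O/XO... | (0,1)=+0→XX..O/XO...*; (0,2)=+0→X.X.O/XO...; (0,3)=+0→X..XO/XO...; (1,2)=+0→X...O/XOX..; (1,3)=+0→X...O/XO.X.; (1,4)=+0→X...O/XO..X
ply 2, O at XX..O/XO... | (0,2)=+0→XXO.O/XO...*; (0,3)=-1→XX.OO/XO...; (1,2)=-1→XX..O/XOO..; (1,3)=-1→XX..O/XO.O.; (1,4)=-1→XX..O/XO..O
ply 3, X at XXO.O/XO... | (0,3)=+0→XXOXO/XO...*; (1,2)=-1→XXO.O/XOX..; (1,3)=-1→XXO.O/XO.X.; (1,4)=-1→XXO.O/XO..X
ply 4, O at XXOXO/XO... | (1,2)=+0→XXOXO/XOO..*; (1,3)=+0→XXOXO/XO.O.; (1,4)=+0→XXOXO/XO..O
ply 5, X at XXOXO/XOO.. | (1,3)=+0→XXOXO/XOOX.*; (1,4)=-1→XXOXO/XOO.X
ply 6, O at XXOXO/XOOX. | (1,4)=+0→XXOXO/XOOXO*
ply 7: XXOXO/XOOXO is terminal +0 (X); from X...O/XO... depth 6

value(X...O/XO..., X) = 0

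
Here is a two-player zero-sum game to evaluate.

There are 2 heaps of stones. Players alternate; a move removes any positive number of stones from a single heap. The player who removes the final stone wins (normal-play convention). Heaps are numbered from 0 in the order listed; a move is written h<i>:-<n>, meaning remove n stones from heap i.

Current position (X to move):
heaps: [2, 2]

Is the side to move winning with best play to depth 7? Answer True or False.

X winning at [(2,2)]: False

ply 1, X at (2,2) | h0:-1=-1→(1,2)*; h0:-2=-1→(0,2); h1:-1=-1→(2,1); h1:-2=-1→(2,0)
ply 2, O at (1,2) | h0:-1=-1→(0,2); h1:-1=+1→(1,1)*; h1:-2=-1→(1,0)
ply 3, X at (1,1) | h0:-1=-1→(0,1)*; h1:-1=-1→(1,0)
ply 4, O at (0,1) | h1:-1=+1→(0,0)*
ply 5: (0,0) is terminal -1 (X); from (2,2) depth 7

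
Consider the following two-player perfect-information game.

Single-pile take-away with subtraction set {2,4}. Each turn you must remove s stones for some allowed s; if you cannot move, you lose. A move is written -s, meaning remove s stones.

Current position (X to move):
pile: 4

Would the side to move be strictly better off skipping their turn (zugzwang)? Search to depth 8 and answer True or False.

zugzwang(4, X) = False

ply 1, X at 4 | -2=-1→2; -4=+1→0*
ply 2: 0 is terminal -1 (O); from 4 depth 8
if X skipped the turn, O would face:
~ ply 1, O at 4 | -2=-1→2; -4=+1→0*
~ ply 2: 0 is terminal -1 (X); from 4 depth 8
compare (X): move=+1 vs pass=-1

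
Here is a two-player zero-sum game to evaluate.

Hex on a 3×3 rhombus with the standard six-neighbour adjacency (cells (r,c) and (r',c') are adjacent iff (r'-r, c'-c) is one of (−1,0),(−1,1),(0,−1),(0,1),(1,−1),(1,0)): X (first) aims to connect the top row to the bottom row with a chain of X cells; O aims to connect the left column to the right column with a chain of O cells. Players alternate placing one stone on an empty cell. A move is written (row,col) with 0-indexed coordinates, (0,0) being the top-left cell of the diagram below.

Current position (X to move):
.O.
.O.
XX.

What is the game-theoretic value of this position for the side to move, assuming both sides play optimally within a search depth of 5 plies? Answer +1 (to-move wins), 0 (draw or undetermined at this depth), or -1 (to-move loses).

value(.O./.O./XX., X) = -1

[.O./.O./XX.] X move#1: (0,0):-1/XO./.O./XX.*, (0,2):-1/.OX/.O./XX., (1,0):-1/.O./XO./XX., (1,2):-1/.O./.OX/XX., (2,2):-1/.O./.O./XXX
[XO./.O./XX.] O move#2: (0,2):-1/XOO/.O./XX., (1,0):+1/XO./OO./XX.*, (1,2):-1/XO./.OO/XX., (2,2):-1/XO./.O./XXO
[XO./OO./XX.] X move#3: (0,2):-1/XOX/OO./XX.*, (1,2):-1/XO./OOX/XX., (2,2):-1/XO./OO./XXX
[XOX/OO./XX.] O move#4: (1,2):+1/XOX/OOO/XX.*, (2,2):-1/XOX/OO./XXO
[XOX/OOO/XX.] end (terminal -1, X#5); searched .O./.O./XX. to 5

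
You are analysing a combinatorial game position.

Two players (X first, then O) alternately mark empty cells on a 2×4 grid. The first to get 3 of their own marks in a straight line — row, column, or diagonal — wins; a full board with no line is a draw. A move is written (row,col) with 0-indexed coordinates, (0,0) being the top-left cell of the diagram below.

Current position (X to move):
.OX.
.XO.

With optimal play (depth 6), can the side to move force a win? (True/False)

X winning at [.OX./.XO.]: False

ply 1, X at .OX./.XO. | (0,0)=+0→XOX./.XO.*; (0,3)=+0→.OXX/.XO.; (1,0)=+0→.OX./XXO.; (1,3)=+0→.OX./.XOX
ply 2, O at XOX./.XO. | (0,3)=+0→XOXO/.XO.*; (1,0)=+0→XOX./OXO.; (1,3)=+0→XOX./.XOO
ply 3, X at XOXO/.XO. | (1,0)=+0→XOXO/XXO.*; (1,3)=+0→XOXO/.XOX
ply 4, O at XOXO/XXO. | (1,3)=+0→XOXO/XXOO*
ply 5: XOXO/XXOO is terminal +0 (X); from .OX./.XO. depth 6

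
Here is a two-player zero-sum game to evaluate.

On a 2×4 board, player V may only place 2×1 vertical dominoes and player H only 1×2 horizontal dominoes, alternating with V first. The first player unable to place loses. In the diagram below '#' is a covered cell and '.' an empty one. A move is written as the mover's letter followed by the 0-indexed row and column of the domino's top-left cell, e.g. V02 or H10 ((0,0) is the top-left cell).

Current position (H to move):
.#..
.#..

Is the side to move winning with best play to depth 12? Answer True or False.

H winning at [.#../.#..]: True

[.#../.#..] H move#1: H02:+1/.###/.#..*, H12:+1/.#../.###
[.###/.#..] V move#2: V00:-1/####/##..*
[####/##..] H move#3: H12:+1/####/####*
[####/####] end (terminal -1, V#4); searched .#../.#.. to 12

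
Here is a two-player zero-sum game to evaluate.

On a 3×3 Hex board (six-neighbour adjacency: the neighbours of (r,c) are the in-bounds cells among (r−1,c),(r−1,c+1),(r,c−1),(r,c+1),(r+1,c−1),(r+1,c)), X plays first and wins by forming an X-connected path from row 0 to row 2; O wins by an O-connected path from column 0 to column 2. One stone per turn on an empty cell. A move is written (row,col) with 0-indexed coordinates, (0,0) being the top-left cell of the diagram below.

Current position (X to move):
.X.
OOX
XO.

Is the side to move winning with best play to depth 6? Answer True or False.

X winning at [.X./OOX/XO.]: False

[.X./OOX/XO.] X move#1: (0,0):-1/XX./OOX/XO.*, (0,2):-1/.XX/OOX/XO., (2,2):-1/.X./OOX/XOX
[XX./OOX/XO.] O move#2: (0,2):+1/XXO/OOX/XO.*, (2,2):+1/XX./OOX/XOO
[XXO/OOX/XO.] end (terminal -1, X#3); searched .X./OOX/XO. to 6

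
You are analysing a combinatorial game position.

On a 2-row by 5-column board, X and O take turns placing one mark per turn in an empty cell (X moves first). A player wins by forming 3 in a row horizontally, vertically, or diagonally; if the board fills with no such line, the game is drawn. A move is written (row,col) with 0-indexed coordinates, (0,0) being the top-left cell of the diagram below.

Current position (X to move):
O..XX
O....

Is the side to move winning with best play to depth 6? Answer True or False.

ply 1, X at O..XX/O.... | (0,1)=+0→OX.XX/O....; (0,2)=+1→O.XXX/O....*; (1,1)=+0→O..XX/OX...; (1,2)=+0→O..XX/O.X..; (1,3)=+0→O..XX/O..X.; (1,4)=+0→O..XX/O...X
ply 2: O.XXX/O.... is terminal -1 (O); from O..XX/O.... depth 6

X winning at [O..XX/O....]: True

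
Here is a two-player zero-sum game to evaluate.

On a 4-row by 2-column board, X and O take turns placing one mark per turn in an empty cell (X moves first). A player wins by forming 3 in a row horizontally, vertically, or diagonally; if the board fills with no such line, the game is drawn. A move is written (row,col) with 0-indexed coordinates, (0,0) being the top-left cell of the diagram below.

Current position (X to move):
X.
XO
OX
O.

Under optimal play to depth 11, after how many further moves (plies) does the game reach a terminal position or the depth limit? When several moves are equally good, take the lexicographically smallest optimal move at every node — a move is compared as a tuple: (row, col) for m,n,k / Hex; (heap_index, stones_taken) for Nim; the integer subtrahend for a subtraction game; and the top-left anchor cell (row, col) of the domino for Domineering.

p1 X@[X./XO/OX/O.]: (0,1)[XX/XO/OX/O.]+0* (3,1)[X./XO/OX/OX]+0
p2 O@[XX/XO/OX/O.]: (3,1)[XX/XO/OX/OO]+0*
p3 X@[XX/XO/OX/OO] terminal +0; root [X./XO/OX/O.] d11

PV length from [X./XO/OX/O.]: 2 plies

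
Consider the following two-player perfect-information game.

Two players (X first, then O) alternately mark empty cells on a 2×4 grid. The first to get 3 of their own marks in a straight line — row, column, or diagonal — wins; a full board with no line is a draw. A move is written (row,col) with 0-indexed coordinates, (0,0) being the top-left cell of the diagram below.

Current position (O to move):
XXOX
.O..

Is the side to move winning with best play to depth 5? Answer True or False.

[XXOX/.O..] O move#1: (1,0):+0/XXOX/OO.., (1,2):+1/XXOX/.OO.*, (1,3):+0/XXOX/.O.O
[XXOX/.OO.] X move#2: (1,0):-1/XXOX/XOO.*, (1,3):-1/XXOX/.OOX
[XXOX/XOO.] O move#3: (1,3):+1/XXOX/XOOO*
[XXOX/XOOO] end (terminal -1, X#4); searched XXOX/.O.. to 5

O winning at [XXOX/.O..]: True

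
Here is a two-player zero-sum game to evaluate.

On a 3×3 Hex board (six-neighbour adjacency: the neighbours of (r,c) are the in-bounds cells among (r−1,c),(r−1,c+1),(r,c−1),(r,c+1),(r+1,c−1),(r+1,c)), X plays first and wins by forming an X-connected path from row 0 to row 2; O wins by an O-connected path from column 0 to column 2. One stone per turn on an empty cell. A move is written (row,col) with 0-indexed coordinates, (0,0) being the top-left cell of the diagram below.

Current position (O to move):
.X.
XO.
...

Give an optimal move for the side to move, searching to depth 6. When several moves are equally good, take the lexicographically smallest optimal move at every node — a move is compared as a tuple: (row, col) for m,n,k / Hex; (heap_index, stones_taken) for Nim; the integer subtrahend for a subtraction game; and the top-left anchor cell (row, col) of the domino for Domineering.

O's best at [.X./XO./...]: (2,0)

ply 1, O at .X./XO./... | (0,0)=-1→OX./XO./...; (0,2)=-1→.XO/XO./...; (1,2)=-1→.X./XOO/...; (2,0)=+1→.X./XO./O..*; (2,1)=-1→.X./XO./.O.; (2,2)=-1→.X./XO./..O
ply 2, X at .X./XO./O.. | (0,0)=-1→XX./XO./O..*; (0,2)=-1→.XX/XO./O..; (1,2)=-1→.X./XOX/O..; (2,1)=-1→.X./XO./OX.; (2,2)=-1→.X./XO./O.X
ply 3, O at XX./XO./O.. | (0,2)=+1→XXO/XO./O..*; (1,2)=+1→XX./XOO/O..; (2,1)=+1→XX./XO./OO.; (2,2)=+1→XX./XO./O.O
ply 4: XXO/XO./O.. is terminal -1 (X); from .X./XO./... depth 6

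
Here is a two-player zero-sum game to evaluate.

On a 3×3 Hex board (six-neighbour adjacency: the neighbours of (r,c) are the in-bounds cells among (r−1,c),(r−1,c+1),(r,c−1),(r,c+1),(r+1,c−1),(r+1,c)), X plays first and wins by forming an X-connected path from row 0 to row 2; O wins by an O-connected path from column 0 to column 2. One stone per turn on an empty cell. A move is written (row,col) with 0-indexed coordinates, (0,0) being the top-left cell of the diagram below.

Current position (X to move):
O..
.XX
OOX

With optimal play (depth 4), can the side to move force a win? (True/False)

[O../.XX/OOX] X move#1: (0,1):+1/OX./.XX/OOX*, (0,2):+1/O.X/.XX/OOX, (1,0):+1/O../XXX/OOX
[OX./.XX/OOX] end (terminal -1, O#2); searched O../.XX/OOX to 4

X winning at [O../.XX/OOX]: True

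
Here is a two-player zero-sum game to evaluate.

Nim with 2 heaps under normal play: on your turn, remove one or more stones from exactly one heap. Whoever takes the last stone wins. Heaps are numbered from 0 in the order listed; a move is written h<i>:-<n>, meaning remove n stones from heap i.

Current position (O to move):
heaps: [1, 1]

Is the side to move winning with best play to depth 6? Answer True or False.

O winning at [(1,1)]: False

[(1,1)] O move#1: h0:-1:-1/(0,1)*, h1:-1:-1/(1,0)
[(0,1)] X move#2: h1:-1:+1/(0,0)*
[(0,0)] end (terminal -1, O#3); searched (1,1) to 6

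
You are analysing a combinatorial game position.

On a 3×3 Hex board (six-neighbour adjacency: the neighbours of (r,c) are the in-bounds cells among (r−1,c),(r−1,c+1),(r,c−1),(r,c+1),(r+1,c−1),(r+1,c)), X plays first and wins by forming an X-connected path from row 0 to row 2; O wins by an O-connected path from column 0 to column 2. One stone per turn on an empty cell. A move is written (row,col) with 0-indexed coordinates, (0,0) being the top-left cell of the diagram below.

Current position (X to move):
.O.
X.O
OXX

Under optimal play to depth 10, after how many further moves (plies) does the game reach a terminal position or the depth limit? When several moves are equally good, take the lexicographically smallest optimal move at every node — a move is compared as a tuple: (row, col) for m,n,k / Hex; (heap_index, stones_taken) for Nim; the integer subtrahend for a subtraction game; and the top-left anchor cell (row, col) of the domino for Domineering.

PV length from [.O./X.O/OXX]: 3 plies

[.O./X.O/OXX] X move#1: (0,0):-1/XO./X.O/OXX, (0,2):-1/.OX/X.O/OXX, (1,1):+1/.O./XXO/OXX*
[.O./XXO/OXX] O move#2: (0,0):-1/OO./XXO/OXX*, (0,2):-1/.OO/XXO/OXX
[OO./XXO/OXX] X move#3: (0,2):+1/OOX/XXO/OXX*
[OOX/XXO/OXX] end (terminal -1, O#4); searched .O./X.O/OXX to 10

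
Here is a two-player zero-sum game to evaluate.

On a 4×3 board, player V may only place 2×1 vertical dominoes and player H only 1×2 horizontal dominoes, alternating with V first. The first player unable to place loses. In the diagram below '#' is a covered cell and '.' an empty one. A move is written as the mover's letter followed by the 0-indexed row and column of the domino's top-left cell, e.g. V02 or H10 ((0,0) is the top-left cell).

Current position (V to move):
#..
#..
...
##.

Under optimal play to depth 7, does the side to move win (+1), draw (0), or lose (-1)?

p1 V@[#../#../.../##.]: V01[##./##./.../##.]+1* V02[#.#/#.#/.../##.]+1 V11[#../##./.#./##.]+1 V12[#../#.#/..#/##.]+1 V22[#../#../..#/###]-1
p2 H@[##./##./.../##.]: H20[##./##./##./##.]-1* H21[##./##./.##/##.]-1
p3 V@[##./##./##./##.]: V02[###/###/##./##.]+1* V12[##./###/###/##.]+1 V22[##./##./###/###]+1
p4 H@[###/###/##./##.] terminal -1; root [#../#../.../##.] d7

value(#../#../.../##., V) = +1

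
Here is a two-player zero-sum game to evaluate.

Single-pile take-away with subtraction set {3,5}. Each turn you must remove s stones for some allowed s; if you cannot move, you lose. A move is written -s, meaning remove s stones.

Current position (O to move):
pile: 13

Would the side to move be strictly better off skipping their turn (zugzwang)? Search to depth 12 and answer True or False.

p1 O@[13]: -3[10]+1* -5[8]+1
p2 X@[10]: -3[7]-1* -5[5]-1
p3 O@[7]: -3[4]-1 -5[2]+1*
p4 X@[2] terminal -1; root [13] d12
if O skipped the turn, X would face:
~ p1 X@[13]: -3[10]+1* -5[8]+1
~ p2 O@[10]: -3[7]-1* -5[5]-1
~ p3 X@[7]: -3[4]-1 -5[2]+1*
~ p4 O@[2] terminal -1; root [13] d12
compare (O): move=+1 vs pass=-1

zugzwang(13, O) = False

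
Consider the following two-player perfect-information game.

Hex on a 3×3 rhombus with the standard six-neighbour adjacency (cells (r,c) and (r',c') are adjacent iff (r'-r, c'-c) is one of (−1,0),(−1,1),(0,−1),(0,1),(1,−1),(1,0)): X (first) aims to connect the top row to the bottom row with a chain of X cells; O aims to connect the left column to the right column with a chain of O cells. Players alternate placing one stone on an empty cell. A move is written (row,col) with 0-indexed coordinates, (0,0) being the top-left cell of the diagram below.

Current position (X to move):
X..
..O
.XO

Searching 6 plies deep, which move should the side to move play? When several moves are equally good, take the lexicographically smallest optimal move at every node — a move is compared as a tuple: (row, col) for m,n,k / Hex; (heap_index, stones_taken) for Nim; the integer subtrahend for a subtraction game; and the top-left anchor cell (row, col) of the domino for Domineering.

p1 X@[X../..O/.XO]: (0,1)[XX./..O/.XO]-1 (0,2)[X.X/..O/.XO]-1 (1,0)[X../X.O/.XO]+1* (1,1)[X../.XO/.XO]+1 (2,0)[X../..O/XXO]+1
p2 O@[X../X.O/.XO]: (0,1)[XO./X.O/.XO]-1* (0,2)[X.O/X.O/.XO]-1 (1,1)[X../XOO/.XO]-1 (2,0)[X../X.O/OXO]-1
p3 X@[XO./X.O/.XO]: (0,2)[XOX/X.O/.XO]+1* (1,1)[XO./XXO/.XO]+1 (2,0)[XO./X.O/XXO]+1
p4 O@[XOX/X.O/.XO]: (1,1)[XOX/XOO/.XO]-1* (2,0)[XOX/X.O/OXO]-1
p5 X@[XOX/XOO/.XO]: (2,0)[XOX/XOO/XXO]+1*
p6 O@[XOX/XOO/XXO] terminal -1; root [X../..O/.XO] d6

X's best at [X../..O/.XO]: (1,0)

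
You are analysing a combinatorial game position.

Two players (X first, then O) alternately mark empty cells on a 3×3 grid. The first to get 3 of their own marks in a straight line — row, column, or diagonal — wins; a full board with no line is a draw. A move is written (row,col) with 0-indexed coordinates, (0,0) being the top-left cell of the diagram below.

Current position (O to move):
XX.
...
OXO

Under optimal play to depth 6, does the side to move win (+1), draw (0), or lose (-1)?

value(XX./.../OXO, O) = -1

[XX./.../OXO] O move#1: (0,2):-1/XXO/.../OXO*, (1,0):-1/XX./O../OXO, (1,1):-1/XX./.O./OXO, (1,2):-1/XX./..O/OXO
[XXO/.../OXO] X move#2: (1,0):-1/XXO/X../OXO, (1,1):+1/XXO/.X./OXO*, (1,2):-1/XXO/..X/OXO
[XXO/.X./OXO] end (terminal -1, O#3); searched XX./.../OXO to 6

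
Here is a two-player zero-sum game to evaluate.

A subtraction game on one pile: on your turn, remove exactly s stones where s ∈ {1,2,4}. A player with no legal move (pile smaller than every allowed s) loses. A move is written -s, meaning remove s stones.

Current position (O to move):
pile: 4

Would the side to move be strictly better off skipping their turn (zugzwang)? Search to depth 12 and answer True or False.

p1 O@[4]: -1[3]+1* -2[2]-1 -4[0]+1
p2 X@[3]: -1[2]-1* -2[1]-1
p3 O@[2]: -1[1]-1 -2[0]+1*
p4 X@[0] terminal -1; root [4] d12
if O skipped the turn, X would face:
~ p1 X@[4]: -1[3]+1* -2[2]-1 -4[0]+1
~ p2 O@[3]: -1[2]-1* -2[1]-1
~ p3 X@[2]: -1[1]-1 -2[0]+1*
~ p4 O@[0] terminal -1; root [4] d12
compare (O): move=+1 vs pass=-1

zugzwang(4, O) = False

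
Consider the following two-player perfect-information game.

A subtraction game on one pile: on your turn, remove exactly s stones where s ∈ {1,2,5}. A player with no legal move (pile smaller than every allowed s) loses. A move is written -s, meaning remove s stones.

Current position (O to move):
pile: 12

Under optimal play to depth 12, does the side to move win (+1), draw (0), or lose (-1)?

p1 O@[12]: -1[11]-1* -2[10]-1 -5[7]-1
p2 X@[11]: -1[10]-1 -2[9]+1* -5[6]+1
p3 O@[9]: -1[8]-1* -2[7]-1 -5[4]-1
p4 X@[8]: -1[7]-1 -2[6]+1* -5[3]+1
p5 O@[6]: -1[5]-1* -2[4]-1 -5[1]-1
p6 X@[5]: -1[4]-1 -2[3]+1* -5[0]+1
p7 O@[3]: -1[2]-1* -2[1]-1
p8 X@[2]: -1[1]-1 -2[0]+1*
p9 O@[0] terminal -1; root [12] d12

value(12, O) = -1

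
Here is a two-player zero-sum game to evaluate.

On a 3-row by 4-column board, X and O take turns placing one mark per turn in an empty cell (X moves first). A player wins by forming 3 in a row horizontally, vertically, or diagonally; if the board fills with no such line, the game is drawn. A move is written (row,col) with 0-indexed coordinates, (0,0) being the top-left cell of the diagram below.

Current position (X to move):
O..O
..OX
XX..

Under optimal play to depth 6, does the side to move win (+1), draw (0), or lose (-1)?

p1 X@[O..O/..OX/XX..]: (0,1)[OX.O/..OX/XX..]+1* (0,2)[O.XO/..OX/XX..]+1 (1,0)[O..O/X.OX/XX..]-1 (1,1)[O..O/.XOX/XX..]+1 (2,2)[O..O/..OX/XXX.]+1 (2,3)[O..O/..OX/XX.X]-1
p2 O@[OX.O/..OX/XX..]: (0,2)[OXOO/..OX/XX..]-1* (1,0)[OX.O/O.OX/XX..]-1 (1,1)[OX.O/.OOX/XX..]-1 (2,2)[OX.O/..OX/XXO.]-1 (2,3)[OX.O/..OX/XX.O]-1
p3 X@[OXOO/..OX/XX..]: (1,0)[OXOO/X.OX/XX..]-1 (1,1)[OXOO/.XOX/XX..]+1* (2,2)[OXOO/..OX/XXX.]+1 (2,3)[OXOO/..OX/XX.X]-1
p4 O@[OXOO/.XOX/XX..] terminal -1; root [O..O/..OX/XX..] d6

value(O..O/..OX/XX.., X) = +1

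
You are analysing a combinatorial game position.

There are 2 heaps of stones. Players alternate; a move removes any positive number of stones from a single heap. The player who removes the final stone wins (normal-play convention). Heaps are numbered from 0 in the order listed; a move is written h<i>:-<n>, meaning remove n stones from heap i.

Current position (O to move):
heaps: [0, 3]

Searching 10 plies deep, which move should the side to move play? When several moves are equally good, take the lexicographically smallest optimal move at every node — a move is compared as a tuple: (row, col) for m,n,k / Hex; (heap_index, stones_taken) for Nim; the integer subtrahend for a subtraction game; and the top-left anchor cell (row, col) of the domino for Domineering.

O's best at [(0,3)]: h1:-3

[(0,3)] O move#1: h1:-1:-1/(0,2), h1:-2:-1/(0,1), h1:-3:+1/(0,0)*
[(0,0)] end (terminal -1, X#2); searched (0,3) to 10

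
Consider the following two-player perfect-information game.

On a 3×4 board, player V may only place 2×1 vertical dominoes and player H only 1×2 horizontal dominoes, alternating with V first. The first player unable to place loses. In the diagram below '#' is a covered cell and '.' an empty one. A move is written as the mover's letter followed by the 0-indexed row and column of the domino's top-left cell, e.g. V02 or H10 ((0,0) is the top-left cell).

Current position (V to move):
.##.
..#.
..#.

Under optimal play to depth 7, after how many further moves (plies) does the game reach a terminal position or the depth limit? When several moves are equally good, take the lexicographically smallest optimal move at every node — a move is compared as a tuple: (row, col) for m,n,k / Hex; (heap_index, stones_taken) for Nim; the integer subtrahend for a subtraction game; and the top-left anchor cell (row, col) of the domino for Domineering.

PV length from [.##./..#./..#.]: 3 plies

ply 1, V at .##./..#./..#. | V00=+1→###./#.#./..#.*; V03=-1→.###/..##/..#.; V10=+1→.##./#.#./#.#.; V11=+1→.##./.##./.##.; V13=-1→.##./..##/..##
ply 2, H at ###./#.#./..#. | H20=-1→###./#.#./###.*
ply 3, V at ###./#.#./###. | V03=+1→####/#.##/###.*; V13=+1→###./#.##/####
ply 4: ####/#.##/###. is terminal -1 (H); from .##./..#./..#. depth 7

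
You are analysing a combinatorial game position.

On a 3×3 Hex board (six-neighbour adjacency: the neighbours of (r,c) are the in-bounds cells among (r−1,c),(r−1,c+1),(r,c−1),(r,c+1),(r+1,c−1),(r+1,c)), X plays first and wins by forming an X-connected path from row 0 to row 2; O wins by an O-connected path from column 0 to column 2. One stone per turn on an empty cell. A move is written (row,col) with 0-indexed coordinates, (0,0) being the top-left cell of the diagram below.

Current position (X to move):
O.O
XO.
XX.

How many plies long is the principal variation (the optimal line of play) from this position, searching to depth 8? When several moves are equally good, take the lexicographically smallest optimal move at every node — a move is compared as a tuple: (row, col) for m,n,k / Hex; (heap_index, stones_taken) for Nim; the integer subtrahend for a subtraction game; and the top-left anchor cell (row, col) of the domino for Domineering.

PV length from [O.O/XO./XX.]: 1 ply

p1 X@[O.O/XO./XX.]: (0,1)[OXO/XO./XX.]+1* (1,2)[O.O/XOX/XX.]-1 (2,2)[O.O/XO./XXX]-1
p2 O@[OXO/XO./XX.] terminal -1; root [O.O/XO./XX.] d8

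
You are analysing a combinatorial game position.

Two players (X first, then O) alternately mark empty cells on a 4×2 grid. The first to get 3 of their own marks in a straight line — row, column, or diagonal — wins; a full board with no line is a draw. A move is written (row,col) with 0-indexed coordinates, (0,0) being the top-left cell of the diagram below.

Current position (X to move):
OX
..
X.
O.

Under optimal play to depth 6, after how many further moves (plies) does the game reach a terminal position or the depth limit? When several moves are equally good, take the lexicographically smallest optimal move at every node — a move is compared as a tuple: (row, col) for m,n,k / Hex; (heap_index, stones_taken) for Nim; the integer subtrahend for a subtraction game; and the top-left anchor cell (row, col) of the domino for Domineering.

PV length from [OX/../X./O.]: 4 plies

p1 X@[OX/../X./O.]: (1,0)[OX/X./X./O.]+0* (1,1)[OX/.X/X./O.]+0 (2,1)[OX/../XX/O.]+0 (3,1)[OX/../X./OX]+0
p2 O@[OX/X./X./O.]: (1,1)[OX/XO/X./O.]+0* (2,1)[OX/X./XO/O.]+0 (3,1)[OX/X./X./OO]+0
p3 X@[OX/XO/X./O.]: (2,1)[OX/XO/XX/O.]+0* (3,1)[OX/XO/X./OX]+0
p4 O@[OX/XO/XX/O.]: (3,1)[OX/XO/XX/OO]+0*
p5 X@[OX/XO/XX/OO] terminal +0; root [OX/../X./O.] d6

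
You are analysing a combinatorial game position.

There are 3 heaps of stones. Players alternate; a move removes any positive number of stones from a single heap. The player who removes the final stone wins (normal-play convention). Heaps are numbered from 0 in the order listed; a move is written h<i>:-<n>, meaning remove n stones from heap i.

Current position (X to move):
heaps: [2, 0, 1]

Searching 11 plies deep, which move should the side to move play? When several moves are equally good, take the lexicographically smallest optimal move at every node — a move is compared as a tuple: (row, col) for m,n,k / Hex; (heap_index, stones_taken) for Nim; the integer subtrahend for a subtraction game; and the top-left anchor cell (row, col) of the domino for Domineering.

X's best at [(2,0,1)]: h0:-1

ply 1, X at (2,0,1) | h0:-1=+1→(1,0,1)*; h0:-2=-1→(0,0,1); h2:-1=-1→(2,0,0)
ply 2, O at (1,0,1) | h0:-1=-1→(0,0,1)*; h2:-1=-1→(1,0,0)
ply 3, X at (0,0,1) | h2:-1=+1→(0,0,0)*
ply 4: (0,0,0) is terminal -1 (O); from (2,0,1) depth 11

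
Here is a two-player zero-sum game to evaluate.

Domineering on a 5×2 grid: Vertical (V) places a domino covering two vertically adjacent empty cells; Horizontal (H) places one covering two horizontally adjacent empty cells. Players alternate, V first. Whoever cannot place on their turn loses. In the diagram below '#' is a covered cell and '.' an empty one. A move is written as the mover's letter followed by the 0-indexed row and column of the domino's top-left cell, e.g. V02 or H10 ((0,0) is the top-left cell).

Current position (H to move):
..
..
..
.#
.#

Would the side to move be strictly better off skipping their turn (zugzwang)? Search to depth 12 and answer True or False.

[../../../.#/.#] H move#1: H00:-1/##/../../.#/.#, H10:+1/../##/../.#/.#*, H20:-1/../../##/.#/.#
[../##/../.#/.#] V move#2: V20:-1/../##/#./##/.#*, V30:-1/../##/../##/##
[../##/#./##/.#] H move#3: H00:+1/##/##/#./##/.#*
[##/##/#./##/.#] end (terminal -1, V#4); searched ../../../.#/.# to 12
pass branch (V moves first from the same position):
  | [../../../.#/.#] V move#1: V00:+1/#./#./../.#/.#*, V01:+1/.#/.#/../.#/.#, V10:+1/../#./#./.#/.#, V11:+1/../.#/.#/.#/.#, V20:-1/../../#./##/.#, V30:-1/../../../##/##
  | [#./#./../.#/.#] H move#2: H20:-1/#./#./##/.#/.#*
  | [#./#./##/.#/.#] V move#3: V01:+1/##/##/##/.#/.#*, V30:+1/#./#./##/##/##
  | [##/##/##/.#/.#] end (terminal -1, H#4); searched ../../../.#/.# to 12
H moving scores +1; H passing scores -1

zugzwang(../../../.#/.#, H) = False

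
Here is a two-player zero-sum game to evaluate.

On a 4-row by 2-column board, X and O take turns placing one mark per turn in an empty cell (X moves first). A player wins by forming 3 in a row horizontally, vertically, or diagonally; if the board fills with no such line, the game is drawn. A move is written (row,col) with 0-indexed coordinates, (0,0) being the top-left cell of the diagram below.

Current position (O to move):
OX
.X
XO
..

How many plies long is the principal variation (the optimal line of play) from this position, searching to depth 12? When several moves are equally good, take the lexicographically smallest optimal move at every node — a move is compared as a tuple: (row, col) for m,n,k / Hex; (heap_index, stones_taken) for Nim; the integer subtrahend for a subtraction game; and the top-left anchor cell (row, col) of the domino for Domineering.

ply 1, O at OX/.X/XO/.. | (1,0)=+0→OX/OX/XO/..*; (3,0)=+0→OX/.X/XO/O.; (3,1)=+0→OX/.X/XO/.O
ply 2, X at OX/OX/XO/.. | (3,0)=+0→OX/OX/XO/X.*; (3,1)=+0→OX/OX/XO/.X
ply 3, O at OX/OX/XO/X. | (3,1)=+0→OX/OX/XO/XO*
ply 4: OX/OX/XO/XO is terminal +0 (X); from OX/.X/XO/.. depth 12

PV length from [OX/.X/XO/..]: 3 plies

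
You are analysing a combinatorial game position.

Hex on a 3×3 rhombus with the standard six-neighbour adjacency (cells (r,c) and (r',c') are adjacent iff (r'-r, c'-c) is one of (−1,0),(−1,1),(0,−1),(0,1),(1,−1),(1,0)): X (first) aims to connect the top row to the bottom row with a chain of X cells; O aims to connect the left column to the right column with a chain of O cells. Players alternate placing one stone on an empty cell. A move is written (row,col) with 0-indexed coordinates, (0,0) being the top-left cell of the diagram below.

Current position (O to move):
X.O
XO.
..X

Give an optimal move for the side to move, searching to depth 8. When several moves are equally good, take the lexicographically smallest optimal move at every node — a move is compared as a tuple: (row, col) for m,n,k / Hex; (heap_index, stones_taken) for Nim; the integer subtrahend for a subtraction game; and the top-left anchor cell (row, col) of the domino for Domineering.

[X.O/XO./..X] O move#1: (0,1):-1/XOO/XO./..X, (1,2):-1/X.O/XOO/..X, (2,0):+1/X.O/XO./O.X*, (2,1):-1/X.O/XO./.OX
[X.O/XO./O.X] end (terminal -1, X#2); searched X.O/XO./..X to 8

O's best at [X.O/XO./..X]: (2,0)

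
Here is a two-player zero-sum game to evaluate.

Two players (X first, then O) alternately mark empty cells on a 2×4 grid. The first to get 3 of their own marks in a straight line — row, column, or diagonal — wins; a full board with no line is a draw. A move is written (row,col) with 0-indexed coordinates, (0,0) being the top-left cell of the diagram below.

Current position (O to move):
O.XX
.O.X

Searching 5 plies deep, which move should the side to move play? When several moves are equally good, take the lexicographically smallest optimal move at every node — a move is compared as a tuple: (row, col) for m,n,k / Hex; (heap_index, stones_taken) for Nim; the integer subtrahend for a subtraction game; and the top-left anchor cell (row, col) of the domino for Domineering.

ply 1, O at O.XX/.O.X | (0,1)=+0→OOXX/.O.X*; (1,0)=-1→O.XX/OO.X; (1,2)=-1→O.XX/.OOX
ply 2, X at OOXX/.O.X | (1,0)=+0→OOXX/XO.X*; (1,2)=+0→OOXX/.OXX
ply 3, O at OOXX/XO.X | (1,2)=+0→OOXX/XOOX*
ply 4: OOXX/XOOX is terminal +0 (X); from O.XX/.O.X depth 5

O's best at [O.XX/.O.X]: (0,1)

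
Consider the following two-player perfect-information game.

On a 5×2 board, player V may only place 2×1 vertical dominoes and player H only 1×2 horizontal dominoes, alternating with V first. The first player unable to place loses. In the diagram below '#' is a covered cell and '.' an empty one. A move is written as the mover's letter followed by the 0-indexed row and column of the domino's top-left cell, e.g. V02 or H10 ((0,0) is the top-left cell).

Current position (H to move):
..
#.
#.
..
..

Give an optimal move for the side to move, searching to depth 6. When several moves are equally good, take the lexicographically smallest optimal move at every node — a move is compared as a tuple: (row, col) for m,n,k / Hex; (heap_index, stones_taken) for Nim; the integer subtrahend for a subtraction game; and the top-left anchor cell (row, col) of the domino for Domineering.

H's best at [../#./#./../..]: H30

p1 H@[../#./#./../..]: H00[##/#./#./../..]-1 H30[../#./#./##/..]+1* H40[../#./#./../##]+1
p2 V@[../#./#./##/..]: V01[.#/##/#./##/..]-1* V11[../##/##/##/..]-1
p3 H@[.#/##/#./##/..]: H40[.#/##/#./##/##]+1*
p4 V@[.#/##/#./##/##] terminal -1; root [../#./#./../..] d6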